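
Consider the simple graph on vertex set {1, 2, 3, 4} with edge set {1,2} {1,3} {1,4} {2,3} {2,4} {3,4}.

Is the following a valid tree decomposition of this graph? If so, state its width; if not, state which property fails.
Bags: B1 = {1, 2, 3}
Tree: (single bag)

A tree decomposition must satisfy three properties: every vertex lies in some bag; for every edge, both endpoints lie together in some bag; and for every vertex, the bags containing it form a connected subtree. Here vertex 4 appears in no bag, so the decomposition is invalid.

No — vertex 4 appears in no bag.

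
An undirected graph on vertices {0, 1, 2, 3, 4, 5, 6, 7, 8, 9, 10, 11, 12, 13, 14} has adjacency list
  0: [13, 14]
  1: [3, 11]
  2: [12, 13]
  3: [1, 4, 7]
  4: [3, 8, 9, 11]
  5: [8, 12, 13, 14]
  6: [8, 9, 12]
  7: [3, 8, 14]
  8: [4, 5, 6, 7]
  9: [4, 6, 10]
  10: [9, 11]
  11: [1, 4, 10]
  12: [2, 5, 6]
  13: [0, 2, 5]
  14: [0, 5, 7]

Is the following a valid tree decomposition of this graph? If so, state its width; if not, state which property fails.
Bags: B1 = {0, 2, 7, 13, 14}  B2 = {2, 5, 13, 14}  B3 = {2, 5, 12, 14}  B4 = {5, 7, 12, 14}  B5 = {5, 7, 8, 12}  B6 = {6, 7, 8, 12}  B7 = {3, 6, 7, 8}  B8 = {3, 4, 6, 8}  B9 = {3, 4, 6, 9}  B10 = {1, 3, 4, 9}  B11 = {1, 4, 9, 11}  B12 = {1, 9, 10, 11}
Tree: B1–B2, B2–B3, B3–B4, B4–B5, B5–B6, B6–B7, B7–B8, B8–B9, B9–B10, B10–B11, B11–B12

No — bags containing vertex 7 are not connected in the tree.

A tree decomposition must satisfy three properties: every vertex lies in some bag; for every edge, both endpoints lie together in some bag; and for every vertex, the bags containing it form a connected subtree. Here bags containing vertex 7 are not connected in the tree, so the decomposition is invalid.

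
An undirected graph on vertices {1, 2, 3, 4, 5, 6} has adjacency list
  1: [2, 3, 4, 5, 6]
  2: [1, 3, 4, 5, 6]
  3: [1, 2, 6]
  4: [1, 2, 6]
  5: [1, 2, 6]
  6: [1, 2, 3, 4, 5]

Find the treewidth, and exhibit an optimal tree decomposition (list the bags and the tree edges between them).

Every bag has size at most 4, so the width is 4 − 1 = 3 and tw(G) ≤ 3. For the lower bound, the 4 vertices {1, 2, 3, 6} are pairwise adjacent, and any tree decomposition puts a clique entirely inside one bag — forcing width ≥ 3. The upper and lower bounds meet at 3, so that is the treewidth.

Treewidth 3.
Bags: B1 = {1, 2, 4, 6}  B2 = {1, 2, 3, 6}  B3 = {1, 2, 5, 6}
Tree: B1–B2, B2–B3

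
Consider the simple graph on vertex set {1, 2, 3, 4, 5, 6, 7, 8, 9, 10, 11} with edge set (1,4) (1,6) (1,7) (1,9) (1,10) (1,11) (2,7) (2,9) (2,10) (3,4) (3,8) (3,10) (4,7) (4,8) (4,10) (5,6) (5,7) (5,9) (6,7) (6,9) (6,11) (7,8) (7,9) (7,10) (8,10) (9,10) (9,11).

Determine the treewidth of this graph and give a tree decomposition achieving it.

Every bag has size at most 4, so the width is 4 − 1 = 3 and tw(G) ≤ 3. Conversely, {1, 6, 9, 11} is a clique of size 4, and the vertices of any clique must share a bag in every tree decomposition; so some bag has ≥ 4 vertices and tw(G) ≥ 3. Therefore the treewidth is 3.

Treewidth 3.
Bags: B1 = {1, 4, 7, 10}  B2 = {1, 7, 9, 10}  B3 = {2, 7, 9, 10}  B4 = {1, 6, 7, 9}  B5 = {1, 6, 9, 11}  B6 = {4, 7, 8, 10}  B7 = {3, 4, 8, 10}  B8 = {5, 6, 7, 9}
Tree: B1–B2, B2–B3, B2–B4, B4–B5, B1–B6, B6–B7, B4–B8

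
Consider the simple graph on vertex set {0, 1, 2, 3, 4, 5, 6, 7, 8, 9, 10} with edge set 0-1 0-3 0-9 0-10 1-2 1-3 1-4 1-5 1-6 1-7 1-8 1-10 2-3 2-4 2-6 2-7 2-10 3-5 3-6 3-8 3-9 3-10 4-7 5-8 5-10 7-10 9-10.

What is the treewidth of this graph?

A width-3 tree decomposition is:
Bags: B1 = {1, 3, 5, 10}  B2 = {1, 2, 3, 10}  B3 = {0, 1, 3, 10}  B4 = {1, 2, 7, 10}  B5 = {1, 3, 5, 8}  B6 = {0, 3, 9, 10}  B7 = {1, 2, 3, 6}  B8 = {1, 2, 4, 7}
Tree: B1–B2, B2–B3, B2–B4, B1–B5, B3–B6, B2–B7, B4–B8
Each bag holds 4 vertices, so the decomposition has width 3, which upper-bounds the treewidth. Conversely, {1, 3, 5, 8} is a clique of size 4, and the vertices of any clique must share a bag in every tree decomposition; so some bag has ≥ 4 vertices and tw(G) ≥ 3. Hence tw(G) = 3 exactly.

3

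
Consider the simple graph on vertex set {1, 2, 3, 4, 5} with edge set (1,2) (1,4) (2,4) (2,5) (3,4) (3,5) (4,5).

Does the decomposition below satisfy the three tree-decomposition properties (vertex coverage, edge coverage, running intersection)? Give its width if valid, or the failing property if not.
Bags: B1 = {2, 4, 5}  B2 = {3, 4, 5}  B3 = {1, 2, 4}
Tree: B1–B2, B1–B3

Yes; width 2.

Every vertex of G appears in some bag (union = {1, 2, 3, 4, 5}); every edge is covered by a bag; and for each vertex v the set of bags containing v is connected in the bag tree. The decomposition is therefore valid. The largest bag has 3 vertices, so the width is 2.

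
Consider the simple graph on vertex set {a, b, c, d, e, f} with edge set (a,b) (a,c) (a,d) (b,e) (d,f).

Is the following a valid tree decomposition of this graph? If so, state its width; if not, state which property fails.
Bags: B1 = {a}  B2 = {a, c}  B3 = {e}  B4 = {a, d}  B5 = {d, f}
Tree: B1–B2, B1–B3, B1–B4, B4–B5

A tree decomposition must satisfy three properties: every vertex lies in some bag; for every edge, both endpoints lie together in some bag; and for every vertex, the bags containing it form a connected subtree. Here vertex b appears in no bag, so the decomposition is invalid.

No — vertex b appears in no bag.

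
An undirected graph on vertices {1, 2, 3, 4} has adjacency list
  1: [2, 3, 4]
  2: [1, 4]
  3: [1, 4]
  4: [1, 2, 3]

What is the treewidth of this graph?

2

A width-2 tree decomposition is:
Bags: B1 = {1, 2, 4}  B2 = {1, 3, 4}
Tree: B1–B2
The largest bag has 3 vertices, giving width 2; this decomposition certifies tw(G) ≤ 2. On the other hand G contains the 3-clique {1, 2, 4}. A clique must lie in a single bag of any decomposition, so no decomposition can have width below 2. The upper and lower bounds meet at 2, so that is the treewidth.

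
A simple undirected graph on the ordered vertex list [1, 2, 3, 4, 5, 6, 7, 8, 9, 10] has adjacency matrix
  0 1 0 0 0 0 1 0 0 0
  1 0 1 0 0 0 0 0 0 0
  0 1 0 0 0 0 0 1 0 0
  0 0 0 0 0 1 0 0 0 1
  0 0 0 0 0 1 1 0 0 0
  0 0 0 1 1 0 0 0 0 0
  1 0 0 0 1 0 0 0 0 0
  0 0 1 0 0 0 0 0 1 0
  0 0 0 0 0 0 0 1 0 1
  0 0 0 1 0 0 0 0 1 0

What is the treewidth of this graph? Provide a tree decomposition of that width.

Treewidth 2.
One such decomposition:
Bags: B1 = {1, 2, 3}  B2 = {1, 3, 8}  B3 = {1, 8, 9}  B4 = {1, 9, 10}  B5 = {1, 4, 10}  B6 = {1, 4, 6}  B7 = {1, 5, 6}  B8 = {1, 5, 7}
Tree: B1–B2, B2–B3, B3–B4, B4–B5, B5–B6, B6–B7, B7–B8

Every bag has size at most 3, so the width is 3 − 1 = 2 and tw(G) ≤ 2. Since 1–2–3–8–9–10–4–6–5–7–1 is a cycle in G, G is not acyclic. Forests are exactly the graphs of treewidth ≤ 1, so tw(G) ≥ 2. The upper and lower bounds meet at 2, so that is the treewidth.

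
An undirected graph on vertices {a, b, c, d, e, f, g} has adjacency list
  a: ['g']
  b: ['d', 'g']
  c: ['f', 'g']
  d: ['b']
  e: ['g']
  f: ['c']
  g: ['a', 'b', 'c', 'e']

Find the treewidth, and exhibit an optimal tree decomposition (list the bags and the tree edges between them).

Treewidth 1.
Bags: B1 = {a, g}  B2 = {b, g}  B3 = {c, g}  B4 = {c, f}  B5 = {e, g}  B6 = {b, d}
Tree: B1–B2, B2–B3, B3–B4, B2–B5, B2–B6

The largest bag has 2 vertices, giving width 1; this decomposition certifies tw(G) ≤ 1. Any graph with an edge has treewidth ≥ 1, and G has the edge a–g. Combining the bounds, tw(G) = 1.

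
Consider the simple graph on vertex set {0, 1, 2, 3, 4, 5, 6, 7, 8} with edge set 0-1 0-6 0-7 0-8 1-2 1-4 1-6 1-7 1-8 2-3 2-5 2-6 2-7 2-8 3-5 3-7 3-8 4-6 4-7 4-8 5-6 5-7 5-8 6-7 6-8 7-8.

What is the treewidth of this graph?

4

A width-4 tree decomposition is:
Bags: B1 = {1, 2, 6, 7, 8}  B2 = {0, 1, 6, 7, 8}  B3 = {1, 4, 6, 7, 8}  B4 = {2, 5, 6, 7, 8}  B5 = {2, 3, 5, 7, 8}
Tree: B1–B2, B1–B3, B1–B4, B4–B5
The largest bag has 5 vertices, giving width 4; this decomposition certifies tw(G) ≤ 4. For the lower bound, the 5 vertices {2, 3, 5, 7, 8} are pairwise adjacent, and any tree decomposition puts a clique entirely inside one bag — forcing width ≥ 4. Hence tw(G) = 4 exactly.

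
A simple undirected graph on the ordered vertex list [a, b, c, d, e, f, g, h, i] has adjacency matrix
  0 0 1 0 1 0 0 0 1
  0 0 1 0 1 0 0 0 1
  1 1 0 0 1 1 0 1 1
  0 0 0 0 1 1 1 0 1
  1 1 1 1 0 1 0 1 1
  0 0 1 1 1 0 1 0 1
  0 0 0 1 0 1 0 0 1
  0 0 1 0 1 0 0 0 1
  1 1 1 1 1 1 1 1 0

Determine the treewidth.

A width-3 tree decomposition is:
Bags: B1 = {d, e, f, i}  B2 = {c, e, f, i}  B3 = {c, e, h, i}  B4 = {d, f, g, i}  B5 = {b, c, e, i}  B6 = {a, c, e, i}
Tree: B1–B2, B2–B3, B1–B4, B2–B5, B3–B6
Every bag has size at most 4, so the width is 4 − 1 = 3 and tw(G) ≤ 3. For the lower bound, the 4 vertices {d, f, g, i} are pairwise adjacent, and any tree decomposition puts a clique entirely inside one bag — forcing width ≥ 3. Hence tw(G) = 3 exactly.

3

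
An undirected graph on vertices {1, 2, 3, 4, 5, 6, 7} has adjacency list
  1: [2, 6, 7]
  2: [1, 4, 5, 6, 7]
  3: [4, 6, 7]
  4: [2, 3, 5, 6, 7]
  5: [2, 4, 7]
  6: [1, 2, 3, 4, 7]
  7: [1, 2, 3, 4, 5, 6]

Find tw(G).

A width-3 tree decomposition is:
Bags: B1 = {2, 4, 5, 7}  B2 = {2, 4, 6, 7}  B3 = {3, 4, 6, 7}  B4 = {1, 2, 6, 7}
Tree: B1–B2, B2–B3, B2–B4
Each bag holds 4 vertices, so the decomposition has width 3, which upper-bounds the treewidth. Conversely, {1, 2, 6, 7} is a clique of size 4, and the vertices of any clique must share a bag in every tree decomposition; so some bag has ≥ 4 vertices and tw(G) ≥ 3. The upper and lower bounds meet at 3, so that is the treewidth.

3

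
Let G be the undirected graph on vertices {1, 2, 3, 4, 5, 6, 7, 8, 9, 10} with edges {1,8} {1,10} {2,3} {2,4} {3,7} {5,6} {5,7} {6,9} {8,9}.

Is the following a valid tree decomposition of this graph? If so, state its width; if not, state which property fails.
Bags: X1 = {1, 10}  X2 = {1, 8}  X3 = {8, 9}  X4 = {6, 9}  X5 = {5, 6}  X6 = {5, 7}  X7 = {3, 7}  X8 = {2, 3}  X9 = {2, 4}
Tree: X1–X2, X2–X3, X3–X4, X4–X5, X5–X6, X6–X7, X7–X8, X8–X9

Every vertex of G appears in some bag (union = {1, 2, 3, 4, 5, 6, 7, 8, 9, 10}); every edge is covered by a bag; and for each vertex v the set of bags containing v is connected in the bag tree. The decomposition is therefore valid. The largest bag has 2 vertices, so the width is 1.

Yes; width 1.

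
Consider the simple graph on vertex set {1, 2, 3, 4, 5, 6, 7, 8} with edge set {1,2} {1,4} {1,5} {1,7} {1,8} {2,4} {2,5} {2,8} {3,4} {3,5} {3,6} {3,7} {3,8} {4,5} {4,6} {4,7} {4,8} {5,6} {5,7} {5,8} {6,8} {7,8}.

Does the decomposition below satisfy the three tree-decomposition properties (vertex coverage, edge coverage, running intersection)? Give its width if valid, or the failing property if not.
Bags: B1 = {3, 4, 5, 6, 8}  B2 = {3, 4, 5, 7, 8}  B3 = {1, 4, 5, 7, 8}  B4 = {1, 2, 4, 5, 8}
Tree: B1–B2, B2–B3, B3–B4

Checking the three conditions: (i) the bags cover all of {1, 2, 3, 4, 5, 6, 7, 8}; (ii) for each edge, some bag contains both endpoints; (iii) the bags containing any fixed vertex form a subtree. All hold, so the decomposition is valid with width 5 − 1 = 4.

Yes; width 4.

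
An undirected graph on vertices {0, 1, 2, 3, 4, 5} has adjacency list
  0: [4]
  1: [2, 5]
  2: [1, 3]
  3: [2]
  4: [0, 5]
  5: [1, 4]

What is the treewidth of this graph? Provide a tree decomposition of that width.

Treewidth 1.
One optimal decomposition is:
Bags: B1 = {2, 3}  B2 = {1, 2}  B3 = {1, 5}  B4 = {4, 5}  B5 = {0, 4}
Tree: B1–B2, B2–B3, B3–B4, B4–B5

The largest bag has 2 vertices, giving width 1; this decomposition certifies tw(G) ≤ 1. Since G has at least one edge (e.g. 3–2), it is not an edgeless graph, so tw(G) ≥ 1. Hence tw(G) = 1 exactly.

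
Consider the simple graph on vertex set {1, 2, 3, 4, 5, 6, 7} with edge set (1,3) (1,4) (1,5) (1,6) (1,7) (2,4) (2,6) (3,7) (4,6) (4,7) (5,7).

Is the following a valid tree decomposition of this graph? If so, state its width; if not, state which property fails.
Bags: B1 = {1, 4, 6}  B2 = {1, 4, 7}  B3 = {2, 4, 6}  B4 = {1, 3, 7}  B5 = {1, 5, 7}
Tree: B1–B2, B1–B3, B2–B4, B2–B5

Yes; width 2.

Every vertex of G appears in some bag (union = {1, 2, 3, 4, 5, 6, 7}); every edge is covered by a bag; and for each vertex v the set of bags containing v is connected in the bag tree. The decomposition is therefore valid. The largest bag has 3 vertices, so the width is 2.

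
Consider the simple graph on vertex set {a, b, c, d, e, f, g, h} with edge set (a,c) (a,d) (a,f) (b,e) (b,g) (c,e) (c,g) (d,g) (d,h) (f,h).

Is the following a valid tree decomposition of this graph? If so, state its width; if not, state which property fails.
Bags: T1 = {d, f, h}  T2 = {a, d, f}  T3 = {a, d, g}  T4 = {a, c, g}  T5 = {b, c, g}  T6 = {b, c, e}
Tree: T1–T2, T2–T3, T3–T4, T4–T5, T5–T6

Checking the three conditions: (i) the bags cover all of {a, b, c, d, e, f, g, h}; (ii) for each edge, some bag contains both endpoints; (iii) the bags containing any fixed vertex form a subtree. All hold, so the decomposition is valid with width 3 − 1 = 2.

Yes; width 2.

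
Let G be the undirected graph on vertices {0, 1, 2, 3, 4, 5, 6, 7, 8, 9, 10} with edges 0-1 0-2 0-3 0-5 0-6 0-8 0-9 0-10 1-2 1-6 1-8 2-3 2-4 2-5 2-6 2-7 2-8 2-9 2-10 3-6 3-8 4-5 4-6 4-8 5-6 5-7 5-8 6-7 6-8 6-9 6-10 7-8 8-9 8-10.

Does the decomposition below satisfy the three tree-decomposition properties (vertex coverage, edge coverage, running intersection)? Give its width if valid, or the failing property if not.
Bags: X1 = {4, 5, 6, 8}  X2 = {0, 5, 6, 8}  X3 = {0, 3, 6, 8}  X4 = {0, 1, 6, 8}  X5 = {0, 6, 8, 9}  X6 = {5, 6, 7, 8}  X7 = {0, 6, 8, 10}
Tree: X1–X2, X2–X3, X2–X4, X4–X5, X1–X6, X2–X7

No — vertex 2 appears in no bag.

A tree decomposition must satisfy three properties: every vertex lies in some bag; for every edge, both endpoints lie together in some bag; and for every vertex, the bags containing it form a connected subtree. Here vertex 2 appears in no bag, so the decomposition is invalid.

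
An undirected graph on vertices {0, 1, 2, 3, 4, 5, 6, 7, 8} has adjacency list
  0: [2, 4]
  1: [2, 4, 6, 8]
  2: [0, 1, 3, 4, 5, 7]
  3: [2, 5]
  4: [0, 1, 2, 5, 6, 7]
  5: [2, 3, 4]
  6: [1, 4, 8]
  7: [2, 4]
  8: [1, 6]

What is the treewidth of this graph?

2

A width-2 tree decomposition is:
Bags: B1 = {1, 2, 4}  B2 = {0, 2, 4}  B3 = {2, 4, 7}  B4 = {1, 4, 6}  B5 = {2, 4, 5}  B6 = {2, 3, 5}  B7 = {1, 6, 8}
Tree: B1–B2, B1–B3, B1–B4, B1–B5, B5–B6, B4–B7
Each bag holds 3 vertices, so the decomposition has width 2, which upper-bounds the treewidth. For the lower bound, the 3 vertices {1, 6, 8} are pairwise adjacent, and any tree decomposition puts a clique entirely inside one bag — forcing width ≥ 2. Hence tw(G) = 2 exactly.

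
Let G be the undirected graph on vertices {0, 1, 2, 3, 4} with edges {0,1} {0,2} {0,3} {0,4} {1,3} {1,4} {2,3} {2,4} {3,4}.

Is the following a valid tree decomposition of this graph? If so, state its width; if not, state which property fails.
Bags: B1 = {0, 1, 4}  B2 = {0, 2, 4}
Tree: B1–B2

A tree decomposition must satisfy three properties: every vertex lies in some bag; for every edge, both endpoints lie together in some bag; and for every vertex, the bags containing it form a connected subtree. Here vertex 3 appears in no bag, so the decomposition is invalid.

No — vertex 3 appears in no bag.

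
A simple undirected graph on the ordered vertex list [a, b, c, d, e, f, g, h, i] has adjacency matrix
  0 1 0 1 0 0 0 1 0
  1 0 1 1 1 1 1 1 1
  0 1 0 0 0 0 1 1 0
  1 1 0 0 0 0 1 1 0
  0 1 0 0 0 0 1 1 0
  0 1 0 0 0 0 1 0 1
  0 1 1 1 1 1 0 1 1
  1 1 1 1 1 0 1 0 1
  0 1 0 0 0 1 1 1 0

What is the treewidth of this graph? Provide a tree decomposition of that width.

Each bag holds 4 vertices, so the decomposition has width 3, which upper-bounds the treewidth. For the lower bound, the 4 vertices {b, d, g, h} are pairwise adjacent, and any tree decomposition puts a clique entirely inside one bag — forcing width ≥ 3. The upper and lower bounds meet at 3, so that is the treewidth.

Treewidth 3.
One optimal decomposition is:
Bags: B1 = {b, g, h, i}  B2 = {b, c, g, h}  B3 = {b, f, g, i}  B4 = {b, e, g, h}  B5 = {b, d, g, h}  B6 = {a, b, d, h}
Tree: B1–B2, B1–B3, B2–B4, B4–B5, B5–B6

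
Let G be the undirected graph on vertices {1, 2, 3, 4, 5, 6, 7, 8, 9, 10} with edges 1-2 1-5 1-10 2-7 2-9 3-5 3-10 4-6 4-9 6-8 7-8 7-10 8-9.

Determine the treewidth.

2

A width-2 tree decomposition is:
Bags: B1 = {1, 3, 5}  B2 = {1, 3, 10}  B3 = {1, 2, 10}  B4 = {2, 7, 10}  B5 = {2, 7, 9}  B6 = {7, 8, 9}  B7 = {4, 8, 9}  B8 = {4, 6, 8}
Tree: B1–B2, B2–B3, B3–B4, B4–B5, B5–B6, B6–B7, B7–B8
Each bag holds 3 vertices, so the decomposition has width 2, which upper-bounds the treewidth. The edges 5–3–10–1–5 form a cycle, so G is not a tree and its treewidth is at least 2. Hence tw(G) = 2 exactly.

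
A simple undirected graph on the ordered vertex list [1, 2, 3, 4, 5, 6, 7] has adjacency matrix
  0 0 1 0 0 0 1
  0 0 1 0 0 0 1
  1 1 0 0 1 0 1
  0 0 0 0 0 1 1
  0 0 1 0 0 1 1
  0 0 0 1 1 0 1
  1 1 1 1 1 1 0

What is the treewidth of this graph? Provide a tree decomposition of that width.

Treewidth 2.
Bags: B1 = {3, 5, 7}  B2 = {5, 6, 7}  B3 = {1, 3, 7}  B4 = {4, 6, 7}  B5 = {2, 3, 7}
Tree: B1–B2, B1–B3, B2–B4, B1–B5

Each bag holds 3 vertices, so the decomposition has width 2, which upper-bounds the treewidth. On the other hand G contains the 3-clique {1, 3, 7}. A clique must lie in a single bag of any decomposition, so no decomposition can have width below 2. Combining the bounds, tw(G) = 2.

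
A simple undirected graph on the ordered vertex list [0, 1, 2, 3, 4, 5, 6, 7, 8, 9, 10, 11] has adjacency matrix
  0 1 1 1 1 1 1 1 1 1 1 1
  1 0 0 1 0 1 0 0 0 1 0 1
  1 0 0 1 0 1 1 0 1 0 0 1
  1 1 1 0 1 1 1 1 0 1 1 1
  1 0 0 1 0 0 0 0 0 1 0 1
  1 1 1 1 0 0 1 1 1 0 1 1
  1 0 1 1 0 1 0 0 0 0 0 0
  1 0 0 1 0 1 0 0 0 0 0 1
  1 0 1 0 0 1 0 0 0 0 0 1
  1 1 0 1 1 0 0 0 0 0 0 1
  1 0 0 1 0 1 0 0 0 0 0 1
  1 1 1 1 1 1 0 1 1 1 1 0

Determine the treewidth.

A width-4 tree decomposition is:
Bags: B1 = {0, 1, 3, 5, 11}  B2 = {0, 1, 3, 9, 11}  B3 = {0, 2, 3, 5, 11}  B4 = {0, 3, 5, 7, 11}  B5 = {0, 3, 5, 10, 11}  B6 = {0, 3, 4, 9, 11}  B7 = {0, 2, 3, 5, 6}  B8 = {0, 2, 5, 8, 11}
Tree: B1–B2, B1–B3, B3–B4, B3–B5, B2–B6, B3–B7, B3–B8
The largest bag has 5 vertices, giving width 4; this decomposition certifies tw(G) ≤ 4. For the lower bound, the 5 vertices {0, 2, 5, 8, 11} are pairwise adjacent, and any tree decomposition puts a clique entirely inside one bag — forcing width ≥ 4. The upper and lower bounds meet at 4, so that is the treewidth.

4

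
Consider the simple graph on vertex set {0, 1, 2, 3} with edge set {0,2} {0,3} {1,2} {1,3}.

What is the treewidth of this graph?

2

A width-2 tree decomposition is:
Bags: B1 = {0, 1, 2}  B2 = {0, 1, 3}
Tree: B1–B2
Each bag holds 3 vertices, so the decomposition has width 2, which upper-bounds the treewidth. Since 1–2–0–3–1 is a cycle in G, G is not acyclic. Forests are exactly the graphs of treewidth ≤ 1, so tw(G) ≥ 2. Hence tw(G) = 2 exactly.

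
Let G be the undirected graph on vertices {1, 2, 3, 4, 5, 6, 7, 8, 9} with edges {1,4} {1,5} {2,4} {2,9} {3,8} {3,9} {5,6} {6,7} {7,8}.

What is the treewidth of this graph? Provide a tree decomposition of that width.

Treewidth 2.
One optimal decomposition is:
Bags: B1 = {3, 7, 8}  B2 = {3, 7, 9}  B3 = {2, 7, 9}  B4 = {2, 4, 7}  B5 = {1, 4, 7}  B6 = {1, 5, 7}  B7 = {5, 6, 7}
Tree: B1–B2, B2–B3, B3–B4, B4–B5, B5–B6, B6–B7

The largest bag has 3 vertices, giving width 2; this decomposition certifies tw(G) ≤ 2. For the lower bound, G contains the cycle 7–8–3–9–2–4–1–5–6–7, so G is not a forest; only forests have treewidth ≤ 1, hence tw(G) ≥ 2. Hence tw(G) = 2 exactly.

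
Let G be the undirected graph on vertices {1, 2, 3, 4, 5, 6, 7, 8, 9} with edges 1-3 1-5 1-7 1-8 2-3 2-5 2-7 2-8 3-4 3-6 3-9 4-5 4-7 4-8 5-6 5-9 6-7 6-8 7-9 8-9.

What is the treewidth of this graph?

4

A width-4 tree decomposition is:
Bags: B1 = {3, 4, 5, 7, 8}  B2 = {1, 3, 5, 7, 8}  B3 = {2, 3, 5, 7, 8}  B4 = {3, 5, 7, 8, 9}  B5 = {3, 5, 6, 7, 8}
Tree: B1–B2, B2–B3, B3–B4, B4–B5
Each bag holds 5 vertices, so the decomposition has width 4, which upper-bounds the treewidth. For the lower bound: the 5 vertex sets {4,5}, {1,3}, {2,7}, {8}, {9} are disjoint, each induces a connected subgraph, and every pair is joined by at least one edge of G. Contracting each set to a single vertex therefore yields K_{5} as a minor, and since treewidth is minor-monotone, tw(G) ≥ tw(K_{5}) = 4. Hence tw(G) = 4 exactly.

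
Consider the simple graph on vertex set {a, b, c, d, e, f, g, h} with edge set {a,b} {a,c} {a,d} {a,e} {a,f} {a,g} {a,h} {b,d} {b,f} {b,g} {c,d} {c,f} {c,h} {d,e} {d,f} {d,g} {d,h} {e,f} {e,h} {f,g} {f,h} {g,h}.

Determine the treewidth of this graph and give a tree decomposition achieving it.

Treewidth 4.
One such decomposition:
Bags: B1 = {a, d, f, g, h}  B2 = {a, c, d, f, h}  B3 = {a, b, d, f, g}  B4 = {a, d, e, f, h}
Tree: B1–B2, B1–B3, B1–B4

Each bag holds 5 vertices, so the decomposition has width 4, which upper-bounds the treewidth. On the other hand G contains the 5-clique {a, d, f, g, h}. A clique must lie in a single bag of any decomposition, so no decomposition can have width below 4. Therefore the treewidth is 4.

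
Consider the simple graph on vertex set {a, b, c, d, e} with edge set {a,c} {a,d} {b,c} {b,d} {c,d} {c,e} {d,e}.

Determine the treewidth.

A width-2 tree decomposition is:
Bags: B1 = {c, d, e}  B2 = {b, c, d}  B3 = {a, c, d}
Tree: B1–B2, B1–B3
Every bag has size at most 3, so the width is 3 − 1 = 2 and tw(G) ≤ 2. For the lower bound, the 3 vertices {c, d, e} are pairwise adjacent, and any tree decomposition puts a clique entirely inside one bag — forcing width ≥ 2. Hence tw(G) = 2 exactly.

2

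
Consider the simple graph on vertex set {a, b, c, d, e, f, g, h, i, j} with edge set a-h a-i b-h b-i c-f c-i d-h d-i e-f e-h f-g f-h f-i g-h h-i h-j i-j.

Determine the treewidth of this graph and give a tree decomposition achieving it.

Treewidth 2.
Bags: B1 = {d, h, i}  B2 = {f, h, i}  B3 = {h, i, j}  B4 = {b, h, i}  B5 = {f, g, h}  B6 = {a, h, i}  B7 = {c, f, i}  B8 = {e, f, h}
Tree: B1–B2, B2–B3, B2–B4, B2–B5, B1–B6, B2–B7, B2–B8

The largest bag has 3 vertices, giving width 2; this decomposition certifies tw(G) ≤ 2. For the lower bound, the 3 vertices {f, g, h} are pairwise adjacent, and any tree decomposition puts a clique entirely inside one bag — forcing width ≥ 2. Therefore the treewidth is 2.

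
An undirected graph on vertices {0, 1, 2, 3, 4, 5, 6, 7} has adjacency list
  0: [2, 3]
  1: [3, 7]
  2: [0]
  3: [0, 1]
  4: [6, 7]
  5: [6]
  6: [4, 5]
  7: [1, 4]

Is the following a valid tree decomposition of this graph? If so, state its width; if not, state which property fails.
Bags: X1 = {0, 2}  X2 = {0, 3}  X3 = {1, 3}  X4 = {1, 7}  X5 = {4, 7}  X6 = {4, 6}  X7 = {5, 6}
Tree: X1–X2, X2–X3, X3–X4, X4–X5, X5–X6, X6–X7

Every vertex of G appears in some bag (union = {0, 1, 2, 3, 4, 5, 6, 7}); every edge is covered by a bag; and for each vertex v the set of bags containing v is connected in the bag tree. The decomposition is therefore valid. The largest bag has 2 vertices, so the width is 1.

Yes; width 1.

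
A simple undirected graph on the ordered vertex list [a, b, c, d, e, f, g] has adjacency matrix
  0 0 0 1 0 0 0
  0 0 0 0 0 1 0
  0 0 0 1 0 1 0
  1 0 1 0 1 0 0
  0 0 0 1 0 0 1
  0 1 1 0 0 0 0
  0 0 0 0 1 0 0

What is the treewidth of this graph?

A width-1 tree decomposition is:
Bags: B1 = {c, d}  B2 = {c, f}  B3 = {d, e}  B4 = {e, g}  B5 = {a, d}  B6 = {b, f}
Tree: B1–B2, B1–B3, B3–B4, B1–B5, B2–B6
Every bag has size at most 2, so the width is 2 − 1 = 1 and tw(G) ≤ 1. G has an edge, so its treewidth is at least 1. Therefore the treewidth is 1.

1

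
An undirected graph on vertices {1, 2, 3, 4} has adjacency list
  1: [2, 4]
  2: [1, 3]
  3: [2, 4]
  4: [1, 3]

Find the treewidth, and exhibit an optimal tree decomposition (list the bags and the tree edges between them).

Treewidth 2.
One optimal decomposition is:
Bags: B1 = {1, 2, 3}  B2 = {1, 3, 4}
Tree: B1–B2

The largest bag has 3 vertices, giving width 2; this decomposition certifies tw(G) ≤ 2. The edges 1–2–3–4–1 form a cycle, so G is not a tree and its treewidth is at least 2. Hence tw(G) = 2 exactly.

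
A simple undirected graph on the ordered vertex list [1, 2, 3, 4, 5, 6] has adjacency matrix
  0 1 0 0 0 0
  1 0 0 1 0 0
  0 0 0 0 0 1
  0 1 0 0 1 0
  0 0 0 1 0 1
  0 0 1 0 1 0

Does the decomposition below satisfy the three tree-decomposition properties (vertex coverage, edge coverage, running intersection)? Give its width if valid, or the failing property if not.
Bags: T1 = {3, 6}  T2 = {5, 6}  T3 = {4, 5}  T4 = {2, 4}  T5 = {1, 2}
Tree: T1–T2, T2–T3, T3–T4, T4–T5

Vertex coverage: the bags together contain {1, 2, 3, 4, 5, 6}, the full vertex set. Edge coverage: each edge of G has both endpoints in at least one bag. Running intersection: for every vertex, the bags containing it form a connected subtree. All three properties hold, so this is a valid tree decomposition of width max|bag| − 1 = 1, and hence tw(G) ≤ 1.

Yes; width 1.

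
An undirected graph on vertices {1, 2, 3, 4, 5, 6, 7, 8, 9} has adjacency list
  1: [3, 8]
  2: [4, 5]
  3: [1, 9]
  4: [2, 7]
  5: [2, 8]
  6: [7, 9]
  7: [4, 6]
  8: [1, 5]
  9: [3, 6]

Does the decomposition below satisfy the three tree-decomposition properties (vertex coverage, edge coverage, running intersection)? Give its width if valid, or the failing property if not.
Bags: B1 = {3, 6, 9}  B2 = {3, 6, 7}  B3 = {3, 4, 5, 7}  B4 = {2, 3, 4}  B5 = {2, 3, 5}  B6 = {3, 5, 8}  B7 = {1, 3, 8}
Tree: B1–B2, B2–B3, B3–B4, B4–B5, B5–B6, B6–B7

A tree decomposition must satisfy three properties: every vertex lies in some bag; for every edge, both endpoints lie together in some bag; and for every vertex, the bags containing it form a connected subtree. Here bags containing vertex 5 are not connected in the tree, so the decomposition is invalid.

No — bags containing vertex 5 are not connected in the tree.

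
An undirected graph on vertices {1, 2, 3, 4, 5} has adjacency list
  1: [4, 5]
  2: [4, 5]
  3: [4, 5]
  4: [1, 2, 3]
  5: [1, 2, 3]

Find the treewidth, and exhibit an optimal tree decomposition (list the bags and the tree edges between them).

Treewidth 2.
Bags: B1 = {1, 4, 5}  B2 = {3, 4, 5}  B3 = {2, 4, 5}
Tree: B1–B2, B2–B3

The largest bag has 3 vertices, giving width 2; this decomposition certifies tw(G) ≤ 2. For the lower bound, G contains the cycle 4–1–5–3–4, so G is not a forest; only forests have treewidth ≤ 1, hence tw(G) ≥ 2. Combining the bounds, tw(G) = 2.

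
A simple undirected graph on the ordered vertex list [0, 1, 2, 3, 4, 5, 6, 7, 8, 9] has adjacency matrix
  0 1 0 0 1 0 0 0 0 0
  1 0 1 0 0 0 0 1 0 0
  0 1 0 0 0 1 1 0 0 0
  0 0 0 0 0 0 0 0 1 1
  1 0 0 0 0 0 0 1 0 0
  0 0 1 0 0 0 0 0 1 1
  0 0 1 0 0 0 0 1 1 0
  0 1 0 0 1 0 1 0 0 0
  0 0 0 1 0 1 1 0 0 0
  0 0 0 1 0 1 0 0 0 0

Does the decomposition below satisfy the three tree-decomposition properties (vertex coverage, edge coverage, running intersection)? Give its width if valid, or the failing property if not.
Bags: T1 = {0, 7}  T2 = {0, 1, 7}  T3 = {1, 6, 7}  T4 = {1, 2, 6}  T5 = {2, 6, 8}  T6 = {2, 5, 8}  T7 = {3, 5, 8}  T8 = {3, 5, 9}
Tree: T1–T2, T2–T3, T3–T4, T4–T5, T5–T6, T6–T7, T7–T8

A tree decomposition must satisfy three properties: every vertex lies in some bag; for every edge, both endpoints lie together in some bag; and for every vertex, the bags containing it form a connected subtree. Here vertex 4 appears in no bag, so the decomposition is invalid.

No — vertex 4 appears in no bag.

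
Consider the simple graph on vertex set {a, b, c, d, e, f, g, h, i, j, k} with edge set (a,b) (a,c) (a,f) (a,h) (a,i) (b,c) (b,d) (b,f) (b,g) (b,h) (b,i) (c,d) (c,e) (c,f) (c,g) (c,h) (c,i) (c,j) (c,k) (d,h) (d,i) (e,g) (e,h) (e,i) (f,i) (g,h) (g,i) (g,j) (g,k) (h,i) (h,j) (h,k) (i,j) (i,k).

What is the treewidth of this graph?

4

A width-4 tree decomposition is:
Bags: B1 = {a, b, c, f, i}  B2 = {a, b, c, h, i}  B3 = {b, c, d, h, i}  B4 = {b, c, g, h, i}  B5 = {c, e, g, h, i}  B6 = {c, g, h, i, k}  B7 = {c, g, h, i, j}
Tree: B1–B2, B2–B3, B3–B4, B4–B5, B5–B6, B5–B7
Each bag holds 5 vertices, so the decomposition has width 4, which upper-bounds the treewidth. For the lower bound, the 5 vertices {b, c, d, h, i} are pairwise adjacent, and any tree decomposition puts a clique entirely inside one bag — forcing width ≥ 4. Therefore the treewidth is 4.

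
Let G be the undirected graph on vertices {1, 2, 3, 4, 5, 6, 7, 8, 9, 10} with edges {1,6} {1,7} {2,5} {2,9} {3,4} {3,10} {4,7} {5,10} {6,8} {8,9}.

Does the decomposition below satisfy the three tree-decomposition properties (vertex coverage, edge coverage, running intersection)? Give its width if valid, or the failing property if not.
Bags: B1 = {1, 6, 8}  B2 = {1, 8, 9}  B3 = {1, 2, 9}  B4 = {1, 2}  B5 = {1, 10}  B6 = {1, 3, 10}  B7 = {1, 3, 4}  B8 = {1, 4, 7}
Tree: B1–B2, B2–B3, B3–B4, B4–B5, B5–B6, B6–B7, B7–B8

A tree decomposition must satisfy three properties: every vertex lies in some bag; for every edge, both endpoints lie together in some bag; and for every vertex, the bags containing it form a connected subtree. Here vertex 5 appears in no bag, so the decomposition is invalid.

No — vertex 5 appears in no bag.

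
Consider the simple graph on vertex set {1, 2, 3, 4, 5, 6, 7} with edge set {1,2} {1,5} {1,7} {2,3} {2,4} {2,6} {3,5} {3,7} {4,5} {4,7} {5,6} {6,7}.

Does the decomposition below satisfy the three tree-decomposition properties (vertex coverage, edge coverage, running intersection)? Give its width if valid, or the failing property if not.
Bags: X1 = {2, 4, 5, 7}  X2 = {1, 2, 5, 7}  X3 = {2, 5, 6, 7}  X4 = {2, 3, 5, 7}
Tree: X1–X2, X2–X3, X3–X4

Yes; width 3.

Vertex coverage: the bags together contain {1, 2, 3, 4, 5, 6, 7}, the full vertex set. Edge coverage: each edge of G has both endpoints in at least one bag. Running intersection: for every vertex, the bags containing it form a connected subtree. All three properties hold, so this is a valid tree decomposition of width max|bag| − 1 = 3, and hence tw(G) ≤ 3.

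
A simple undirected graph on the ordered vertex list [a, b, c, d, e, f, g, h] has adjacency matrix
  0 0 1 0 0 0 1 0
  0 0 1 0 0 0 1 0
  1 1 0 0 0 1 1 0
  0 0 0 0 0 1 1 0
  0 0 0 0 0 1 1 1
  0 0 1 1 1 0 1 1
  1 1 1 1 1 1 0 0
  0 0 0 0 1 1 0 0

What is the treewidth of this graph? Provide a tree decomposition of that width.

Treewidth 2.
One optimal decomposition is:
Bags: B1 = {c, f, g}  B2 = {d, f, g}  B3 = {e, f, g}  B4 = {a, c, g}  B5 = {e, f, h}  B6 = {b, c, g}
Tree: B1–B2, B1–B3, B1–B4, B3–B5, B4–B6

Every bag has size at most 3, so the width is 3 − 1 = 2 and tw(G) ≤ 2. For the lower bound, the 3 vertices {a, c, g} are pairwise adjacent, and any tree decomposition puts a clique entirely inside one bag — forcing width ≥ 2. Combining the bounds, tw(G) = 2.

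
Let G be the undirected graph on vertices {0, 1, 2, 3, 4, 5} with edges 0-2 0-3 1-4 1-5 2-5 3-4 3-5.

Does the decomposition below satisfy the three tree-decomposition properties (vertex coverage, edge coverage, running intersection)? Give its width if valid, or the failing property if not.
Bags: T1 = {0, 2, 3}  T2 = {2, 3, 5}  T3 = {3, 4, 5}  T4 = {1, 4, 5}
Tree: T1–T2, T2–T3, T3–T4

Every vertex of G appears in some bag (union = {0, 1, 2, 3, 4, 5}); every edge is covered by a bag; and for each vertex v the set of bags containing v is connected in the bag tree. The decomposition is therefore valid. The largest bag has 3 vertices, so the width is 2.

Yes; width 2.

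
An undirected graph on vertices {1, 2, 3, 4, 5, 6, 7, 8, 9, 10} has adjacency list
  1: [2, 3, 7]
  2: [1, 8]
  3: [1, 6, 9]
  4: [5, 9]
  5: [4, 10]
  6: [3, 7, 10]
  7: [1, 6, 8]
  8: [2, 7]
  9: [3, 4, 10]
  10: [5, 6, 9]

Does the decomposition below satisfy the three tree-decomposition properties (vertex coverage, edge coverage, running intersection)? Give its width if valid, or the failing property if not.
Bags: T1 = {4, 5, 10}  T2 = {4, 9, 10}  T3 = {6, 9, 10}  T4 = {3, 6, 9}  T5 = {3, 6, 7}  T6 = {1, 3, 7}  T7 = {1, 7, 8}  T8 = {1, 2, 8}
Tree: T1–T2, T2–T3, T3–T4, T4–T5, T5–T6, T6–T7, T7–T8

Checking the three conditions: (i) the bags cover all of {1, 2, 3, 4, 5, 6, 7, 8, 9, 10}; (ii) for each edge, some bag contains both endpoints; (iii) the bags containing any fixed vertex form a subtree. All hold, so the decomposition is valid with width 3 − 1 = 2.

Yes; width 2.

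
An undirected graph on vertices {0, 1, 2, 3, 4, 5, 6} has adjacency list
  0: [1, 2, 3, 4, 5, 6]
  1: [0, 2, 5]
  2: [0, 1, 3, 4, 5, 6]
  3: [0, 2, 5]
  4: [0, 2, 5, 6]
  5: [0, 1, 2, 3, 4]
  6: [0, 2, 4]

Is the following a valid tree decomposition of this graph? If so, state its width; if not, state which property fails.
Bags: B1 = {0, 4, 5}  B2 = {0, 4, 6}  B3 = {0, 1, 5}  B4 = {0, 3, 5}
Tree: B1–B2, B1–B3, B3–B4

No — vertex 2 appears in no bag.

A tree decomposition must satisfy three properties: every vertex lies in some bag; for every edge, both endpoints lie together in some bag; and for every vertex, the bags containing it form a connected subtree. Here vertex 2 appears in no bag, so the decomposition is invalid.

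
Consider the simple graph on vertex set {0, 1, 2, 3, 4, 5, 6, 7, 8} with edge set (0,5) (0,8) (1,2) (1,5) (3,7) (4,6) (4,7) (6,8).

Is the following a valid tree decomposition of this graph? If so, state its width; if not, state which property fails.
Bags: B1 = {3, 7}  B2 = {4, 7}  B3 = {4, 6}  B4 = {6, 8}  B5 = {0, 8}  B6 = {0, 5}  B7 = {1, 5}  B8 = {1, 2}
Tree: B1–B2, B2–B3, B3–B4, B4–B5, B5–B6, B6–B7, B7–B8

Vertex coverage: the bags together contain {0, 1, 2, 3, 4, 5, 6, 7, 8}, the full vertex set. Edge coverage: each edge of G has both endpoints in at least one bag. Running intersection: for every vertex, the bags containing it form a connected subtree. All three properties hold, so this is a valid tree decomposition of width max|bag| − 1 = 1, and hence tw(G) ≤ 1.

Yes; width 1.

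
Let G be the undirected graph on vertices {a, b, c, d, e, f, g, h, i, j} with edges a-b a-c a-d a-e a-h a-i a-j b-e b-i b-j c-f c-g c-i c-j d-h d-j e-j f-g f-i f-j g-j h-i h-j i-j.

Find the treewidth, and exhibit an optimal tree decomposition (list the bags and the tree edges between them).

The largest bag has 4 vertices, giving width 3; this decomposition certifies tw(G) ≤ 3. On the other hand G contains the 4-clique {c, f, g, j}. A clique must lie in a single bag of any decomposition, so no decomposition can have width below 3. The upper and lower bounds meet at 3, so that is the treewidth.

Treewidth 3.
One optimal decomposition is:
Bags: B1 = {a, b, i, j}  B2 = {a, c, i, j}  B3 = {c, f, i, j}  B4 = {a, b, e, j}  B5 = {c, f, g, j}  B6 = {a, h, i, j}  B7 = {a, d, h, j}
Tree: B1–B2, B2–B3, B1–B4, B3–B5, B1–B6, B6–B7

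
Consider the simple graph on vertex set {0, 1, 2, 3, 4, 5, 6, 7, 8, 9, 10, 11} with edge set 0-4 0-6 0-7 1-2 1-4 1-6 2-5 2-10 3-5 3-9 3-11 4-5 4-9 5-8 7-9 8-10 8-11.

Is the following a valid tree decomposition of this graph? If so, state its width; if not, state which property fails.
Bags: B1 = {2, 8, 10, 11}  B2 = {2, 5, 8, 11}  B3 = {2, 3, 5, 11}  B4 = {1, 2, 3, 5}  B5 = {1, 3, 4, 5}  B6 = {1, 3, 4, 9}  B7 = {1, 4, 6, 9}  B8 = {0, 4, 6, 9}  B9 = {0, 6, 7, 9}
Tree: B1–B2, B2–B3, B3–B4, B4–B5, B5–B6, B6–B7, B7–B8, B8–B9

Yes; width 3.

Vertex coverage: the bags together contain {0, 1, 2, 3, 4, 5, 6, 7, 8, 9, 10, 11}, the full vertex set. Edge coverage: each edge of G has both endpoints in at least one bag. Running intersection: for every vertex, the bags containing it form a connected subtree. All three properties hold, so this is a valid tree decomposition of width max|bag| − 1 = 3, and hence tw(G) ≤ 3.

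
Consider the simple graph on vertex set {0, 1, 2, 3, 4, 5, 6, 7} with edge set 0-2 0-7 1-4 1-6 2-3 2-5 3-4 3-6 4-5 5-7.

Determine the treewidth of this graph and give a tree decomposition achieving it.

Treewidth 2.
Bags: B1 = {1, 4, 6}  B2 = {3, 4, 6}  B3 = {3, 4, 5}  B4 = {2, 3, 5}  B5 = {2, 5, 7}  B6 = {0, 2, 7}
Tree: B1–B2, B2–B3, B3–B4, B4–B5, B5–B6

The largest bag has 3 vertices, giving width 2; this decomposition certifies tw(G) ≤ 2. For the lower bound, G contains the cycle 1–6–3–4–1, so G is not a forest; only forests have treewidth ≤ 1, hence tw(G) ≥ 2. The upper and lower bounds meet at 2, so that is the treewidth.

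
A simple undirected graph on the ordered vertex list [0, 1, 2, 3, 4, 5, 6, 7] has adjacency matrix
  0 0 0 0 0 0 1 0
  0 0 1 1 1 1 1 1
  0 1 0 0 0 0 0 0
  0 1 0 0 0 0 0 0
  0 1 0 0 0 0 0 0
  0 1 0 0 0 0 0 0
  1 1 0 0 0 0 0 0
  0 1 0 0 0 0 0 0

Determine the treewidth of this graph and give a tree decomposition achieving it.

Each bag holds 2 vertices, so the decomposition has width 1, which upper-bounds the treewidth. G has an edge, so its treewidth is at least 1. Hence tw(G) = 1 exactly.

Treewidth 1.
Bags: B1 = {1, 2}  B2 = {1, 4}  B3 = {1, 6}  B4 = {1, 5}  B5 = {1, 3}  B6 = {0, 6}  B7 = {1, 7}
Tree: B1–B2, B1–B3, B3–B4, B2–B5, B3–B6, B5–B7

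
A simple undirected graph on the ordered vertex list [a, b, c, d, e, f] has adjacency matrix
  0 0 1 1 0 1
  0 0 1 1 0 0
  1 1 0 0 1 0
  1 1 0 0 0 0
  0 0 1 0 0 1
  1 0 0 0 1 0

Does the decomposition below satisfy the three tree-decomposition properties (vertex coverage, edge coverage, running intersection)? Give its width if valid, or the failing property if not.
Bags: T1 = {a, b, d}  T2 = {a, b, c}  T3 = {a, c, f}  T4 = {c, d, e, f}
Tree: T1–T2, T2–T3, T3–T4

A tree decomposition must satisfy three properties: every vertex lies in some bag; for every edge, both endpoints lie together in some bag; and for every vertex, the bags containing it form a connected subtree. Here bags containing vertex d are not connected in the tree, so the decomposition is invalid.

No — bags containing vertex d are not connected in the tree.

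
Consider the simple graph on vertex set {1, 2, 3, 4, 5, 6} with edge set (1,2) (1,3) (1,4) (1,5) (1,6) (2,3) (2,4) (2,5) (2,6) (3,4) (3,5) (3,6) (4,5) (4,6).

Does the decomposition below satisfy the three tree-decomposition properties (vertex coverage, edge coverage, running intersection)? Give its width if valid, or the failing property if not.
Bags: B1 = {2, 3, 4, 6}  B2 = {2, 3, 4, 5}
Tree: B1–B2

No — vertex 1 appears in no bag.

A tree decomposition must satisfy three properties: every vertex lies in some bag; for every edge, both endpoints lie together in some bag; and for every vertex, the bags containing it form a connected subtree. Here vertex 1 appears in no bag, so the decomposition is invalid.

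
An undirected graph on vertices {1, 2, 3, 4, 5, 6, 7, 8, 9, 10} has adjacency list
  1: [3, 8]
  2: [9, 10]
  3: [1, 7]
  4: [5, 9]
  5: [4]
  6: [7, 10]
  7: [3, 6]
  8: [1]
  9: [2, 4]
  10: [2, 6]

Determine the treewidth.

A width-1 tree decomposition is:
Bags: B1 = {1, 8}  B2 = {1, 3}  B3 = {3, 7}  B4 = {6, 7}  B5 = {6, 10}  B6 = {2, 10}  B7 = {2, 9}  B8 = {4, 9}  B9 = {4, 5}
Tree: B1–B2, B2–B3, B3–B4, B4–B5, B5–B6, B6–B7, B7–B8, B8–B9
The largest bag has 2 vertices, giving width 1; this decomposition certifies tw(G) ≤ 1. Any graph with an edge has treewidth ≥ 1, and G has the edge 8–1. Therefore the treewidth is 1.

1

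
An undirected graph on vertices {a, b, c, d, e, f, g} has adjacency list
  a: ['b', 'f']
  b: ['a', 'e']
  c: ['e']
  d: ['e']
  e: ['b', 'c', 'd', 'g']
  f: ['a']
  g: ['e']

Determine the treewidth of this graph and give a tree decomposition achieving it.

The largest bag has 2 vertices, giving width 1; this decomposition certifies tw(G) ≤ 1. Any graph with an edge has treewidth ≥ 1, and G has the edge d–e. Combining the bounds, tw(G) = 1.

Treewidth 1.
One optimal decomposition is:
Bags: B1 = {d, e}  B2 = {c, e}  B3 = {b, e}  B4 = {a, b}  B5 = {a, f}  B6 = {e, g}
Tree: B1–B2, B2–B3, B3–B4, B4–B5, B2–B6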